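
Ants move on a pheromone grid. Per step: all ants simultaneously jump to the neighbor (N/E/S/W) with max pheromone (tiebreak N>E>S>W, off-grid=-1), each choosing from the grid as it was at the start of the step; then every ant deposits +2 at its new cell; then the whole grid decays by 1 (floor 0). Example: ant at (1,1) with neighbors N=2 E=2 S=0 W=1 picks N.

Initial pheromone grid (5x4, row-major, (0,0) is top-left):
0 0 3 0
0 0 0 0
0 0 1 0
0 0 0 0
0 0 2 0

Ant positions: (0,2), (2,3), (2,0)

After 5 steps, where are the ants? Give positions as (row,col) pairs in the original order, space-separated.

Step 1: ant0:(0,2)->E->(0,3) | ant1:(2,3)->W->(2,2) | ant2:(2,0)->N->(1,0)
  grid max=2 at (0,2)
Step 2: ant0:(0,3)->W->(0,2) | ant1:(2,2)->N->(1,2) | ant2:(1,0)->N->(0,0)
  grid max=3 at (0,2)
Step 3: ant0:(0,2)->S->(1,2) | ant1:(1,2)->N->(0,2) | ant2:(0,0)->E->(0,1)
  grid max=4 at (0,2)
Step 4: ant0:(1,2)->N->(0,2) | ant1:(0,2)->S->(1,2) | ant2:(0,1)->E->(0,2)
  grid max=7 at (0,2)
Step 5: ant0:(0,2)->S->(1,2) | ant1:(1,2)->N->(0,2) | ant2:(0,2)->S->(1,2)
  grid max=8 at (0,2)

(1,2) (0,2) (1,2)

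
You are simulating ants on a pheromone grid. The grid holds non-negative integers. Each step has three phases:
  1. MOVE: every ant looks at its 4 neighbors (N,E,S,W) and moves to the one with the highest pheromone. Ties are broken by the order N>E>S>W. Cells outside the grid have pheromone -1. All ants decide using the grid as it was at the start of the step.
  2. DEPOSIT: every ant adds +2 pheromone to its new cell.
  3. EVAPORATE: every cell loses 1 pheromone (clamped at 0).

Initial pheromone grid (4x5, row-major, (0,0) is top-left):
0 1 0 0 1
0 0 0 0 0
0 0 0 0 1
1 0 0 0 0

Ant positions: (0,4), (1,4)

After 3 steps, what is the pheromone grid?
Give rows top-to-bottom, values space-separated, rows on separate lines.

After step 1: ants at (1,4),(0,4)
  0 0 0 0 2
  0 0 0 0 1
  0 0 0 0 0
  0 0 0 0 0
After step 2: ants at (0,4),(1,4)
  0 0 0 0 3
  0 0 0 0 2
  0 0 0 0 0
  0 0 0 0 0
After step 3: ants at (1,4),(0,4)
  0 0 0 0 4
  0 0 0 0 3
  0 0 0 0 0
  0 0 0 0 0

0 0 0 0 4
0 0 0 0 3
0 0 0 0 0
0 0 0 0 0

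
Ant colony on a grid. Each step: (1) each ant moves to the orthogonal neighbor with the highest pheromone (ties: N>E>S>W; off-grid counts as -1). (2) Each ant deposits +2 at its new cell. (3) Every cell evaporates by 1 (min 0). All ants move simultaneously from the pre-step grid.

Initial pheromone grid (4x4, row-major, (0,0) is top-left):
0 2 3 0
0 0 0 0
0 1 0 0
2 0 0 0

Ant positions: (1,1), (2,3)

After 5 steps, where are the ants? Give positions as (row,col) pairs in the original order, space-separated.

Step 1: ant0:(1,1)->N->(0,1) | ant1:(2,3)->N->(1,3)
  grid max=3 at (0,1)
Step 2: ant0:(0,1)->E->(0,2) | ant1:(1,3)->N->(0,3)
  grid max=3 at (0,2)
Step 3: ant0:(0,2)->W->(0,1) | ant1:(0,3)->W->(0,2)
  grid max=4 at (0,2)
Step 4: ant0:(0,1)->E->(0,2) | ant1:(0,2)->W->(0,1)
  grid max=5 at (0,2)
Step 5: ant0:(0,2)->W->(0,1) | ant1:(0,1)->E->(0,2)
  grid max=6 at (0,2)

(0,1) (0,2)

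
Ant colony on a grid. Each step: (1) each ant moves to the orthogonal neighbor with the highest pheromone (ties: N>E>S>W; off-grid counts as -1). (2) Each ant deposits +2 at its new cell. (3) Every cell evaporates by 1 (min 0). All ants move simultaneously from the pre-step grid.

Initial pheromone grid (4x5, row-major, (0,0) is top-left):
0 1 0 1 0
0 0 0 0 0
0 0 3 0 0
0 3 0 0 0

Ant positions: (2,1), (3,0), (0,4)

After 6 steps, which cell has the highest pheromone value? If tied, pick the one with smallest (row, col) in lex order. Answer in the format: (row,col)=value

Answer: (2,2)=7

Derivation:
Step 1: ant0:(2,1)->E->(2,2) | ant1:(3,0)->E->(3,1) | ant2:(0,4)->W->(0,3)
  grid max=4 at (2,2)
Step 2: ant0:(2,2)->N->(1,2) | ant1:(3,1)->N->(2,1) | ant2:(0,3)->E->(0,4)
  grid max=3 at (2,2)
Step 3: ant0:(1,2)->S->(2,2) | ant1:(2,1)->E->(2,2) | ant2:(0,4)->W->(0,3)
  grid max=6 at (2,2)
Step 4: ant0:(2,2)->N->(1,2) | ant1:(2,2)->N->(1,2) | ant2:(0,3)->E->(0,4)
  grid max=5 at (2,2)
Step 5: ant0:(1,2)->S->(2,2) | ant1:(1,2)->S->(2,2) | ant2:(0,4)->W->(0,3)
  grid max=8 at (2,2)
Step 6: ant0:(2,2)->N->(1,2) | ant1:(2,2)->N->(1,2) | ant2:(0,3)->E->(0,4)
  grid max=7 at (2,2)
Final grid:
  0 0 0 1 1
  0 0 5 0 0
  0 0 7 0 0
  0 0 0 0 0
Max pheromone 7 at (2,2)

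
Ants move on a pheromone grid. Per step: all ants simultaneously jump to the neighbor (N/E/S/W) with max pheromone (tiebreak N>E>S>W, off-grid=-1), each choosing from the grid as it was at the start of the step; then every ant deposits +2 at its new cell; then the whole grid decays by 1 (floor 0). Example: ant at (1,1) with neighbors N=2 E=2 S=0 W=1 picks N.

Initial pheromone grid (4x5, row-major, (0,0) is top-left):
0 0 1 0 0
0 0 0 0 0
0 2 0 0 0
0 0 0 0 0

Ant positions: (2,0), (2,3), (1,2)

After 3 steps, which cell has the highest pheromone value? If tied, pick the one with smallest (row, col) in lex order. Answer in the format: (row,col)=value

Step 1: ant0:(2,0)->E->(2,1) | ant1:(2,3)->N->(1,3) | ant2:(1,2)->N->(0,2)
  grid max=3 at (2,1)
Step 2: ant0:(2,1)->N->(1,1) | ant1:(1,3)->N->(0,3) | ant2:(0,2)->E->(0,3)
  grid max=3 at (0,3)
Step 3: ant0:(1,1)->S->(2,1) | ant1:(0,3)->W->(0,2) | ant2:(0,3)->W->(0,2)
  grid max=4 at (0,2)
Final grid:
  0 0 4 2 0
  0 0 0 0 0
  0 3 0 0 0
  0 0 0 0 0
Max pheromone 4 at (0,2)

Answer: (0,2)=4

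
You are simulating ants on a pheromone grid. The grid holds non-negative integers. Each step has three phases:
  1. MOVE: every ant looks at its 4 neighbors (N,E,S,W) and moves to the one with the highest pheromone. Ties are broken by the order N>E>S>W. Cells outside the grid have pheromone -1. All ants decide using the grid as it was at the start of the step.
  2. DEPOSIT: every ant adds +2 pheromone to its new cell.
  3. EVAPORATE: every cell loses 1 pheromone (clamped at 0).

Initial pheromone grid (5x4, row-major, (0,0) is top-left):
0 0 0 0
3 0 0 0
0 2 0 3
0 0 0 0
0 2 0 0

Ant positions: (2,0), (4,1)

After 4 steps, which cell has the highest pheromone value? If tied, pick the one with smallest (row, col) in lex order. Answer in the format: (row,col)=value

Step 1: ant0:(2,0)->N->(1,0) | ant1:(4,1)->N->(3,1)
  grid max=4 at (1,0)
Step 2: ant0:(1,0)->N->(0,0) | ant1:(3,1)->N->(2,1)
  grid max=3 at (1,0)
Step 3: ant0:(0,0)->S->(1,0) | ant1:(2,1)->N->(1,1)
  grid max=4 at (1,0)
Step 4: ant0:(1,0)->E->(1,1) | ant1:(1,1)->W->(1,0)
  grid max=5 at (1,0)
Final grid:
  0 0 0 0
  5 2 0 0
  0 0 0 0
  0 0 0 0
  0 0 0 0
Max pheromone 5 at (1,0)

Answer: (1,0)=5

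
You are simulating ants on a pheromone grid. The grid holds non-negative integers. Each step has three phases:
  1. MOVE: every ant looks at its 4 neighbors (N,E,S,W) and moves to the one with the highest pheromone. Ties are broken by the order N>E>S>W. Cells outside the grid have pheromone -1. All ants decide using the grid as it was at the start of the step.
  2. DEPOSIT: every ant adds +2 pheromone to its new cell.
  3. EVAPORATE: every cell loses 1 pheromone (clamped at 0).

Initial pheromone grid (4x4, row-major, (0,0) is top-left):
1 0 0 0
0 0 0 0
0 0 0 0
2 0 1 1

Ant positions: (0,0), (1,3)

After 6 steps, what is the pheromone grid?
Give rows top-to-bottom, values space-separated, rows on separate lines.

After step 1: ants at (0,1),(0,3)
  0 1 0 1
  0 0 0 0
  0 0 0 0
  1 0 0 0
After step 2: ants at (0,2),(1,3)
  0 0 1 0
  0 0 0 1
  0 0 0 0
  0 0 0 0
After step 3: ants at (0,3),(0,3)
  0 0 0 3
  0 0 0 0
  0 0 0 0
  0 0 0 0
After step 4: ants at (1,3),(1,3)
  0 0 0 2
  0 0 0 3
  0 0 0 0
  0 0 0 0
After step 5: ants at (0,3),(0,3)
  0 0 0 5
  0 0 0 2
  0 0 0 0
  0 0 0 0
After step 6: ants at (1,3),(1,3)
  0 0 0 4
  0 0 0 5
  0 0 0 0
  0 0 0 0

0 0 0 4
0 0 0 5
0 0 0 0
0 0 0 0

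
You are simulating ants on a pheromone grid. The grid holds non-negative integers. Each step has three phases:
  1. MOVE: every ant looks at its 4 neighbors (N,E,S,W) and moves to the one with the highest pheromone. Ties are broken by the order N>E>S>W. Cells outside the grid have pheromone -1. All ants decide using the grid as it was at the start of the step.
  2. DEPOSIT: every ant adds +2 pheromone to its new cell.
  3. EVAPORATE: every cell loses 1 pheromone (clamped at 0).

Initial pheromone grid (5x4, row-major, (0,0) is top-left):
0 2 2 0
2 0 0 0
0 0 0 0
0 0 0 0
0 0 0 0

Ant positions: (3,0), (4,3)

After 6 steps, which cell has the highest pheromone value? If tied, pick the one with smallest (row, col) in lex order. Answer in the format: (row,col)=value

Answer: (1,0)=2

Derivation:
Step 1: ant0:(3,0)->N->(2,0) | ant1:(4,3)->N->(3,3)
  grid max=1 at (0,1)
Step 2: ant0:(2,0)->N->(1,0) | ant1:(3,3)->N->(2,3)
  grid max=2 at (1,0)
Step 3: ant0:(1,0)->N->(0,0) | ant1:(2,3)->N->(1,3)
  grid max=1 at (0,0)
Step 4: ant0:(0,0)->S->(1,0) | ant1:(1,3)->N->(0,3)
  grid max=2 at (1,0)
Step 5: ant0:(1,0)->N->(0,0) | ant1:(0,3)->S->(1,3)
  grid max=1 at (0,0)
Step 6: ant0:(0,0)->S->(1,0) | ant1:(1,3)->N->(0,3)
  grid max=2 at (1,0)
Final grid:
  0 0 0 1
  2 0 0 0
  0 0 0 0
  0 0 0 0
  0 0 0 0
Max pheromone 2 at (1,0)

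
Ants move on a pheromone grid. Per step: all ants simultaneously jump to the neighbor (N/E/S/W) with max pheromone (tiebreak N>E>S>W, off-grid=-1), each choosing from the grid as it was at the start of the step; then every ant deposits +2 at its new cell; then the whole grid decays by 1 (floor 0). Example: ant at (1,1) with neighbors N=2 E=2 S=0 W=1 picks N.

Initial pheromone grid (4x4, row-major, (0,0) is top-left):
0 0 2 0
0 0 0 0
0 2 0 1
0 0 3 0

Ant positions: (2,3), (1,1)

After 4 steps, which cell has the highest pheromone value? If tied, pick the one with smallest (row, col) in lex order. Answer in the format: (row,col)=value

Answer: (2,1)=2

Derivation:
Step 1: ant0:(2,3)->N->(1,3) | ant1:(1,1)->S->(2,1)
  grid max=3 at (2,1)
Step 2: ant0:(1,3)->N->(0,3) | ant1:(2,1)->N->(1,1)
  grid max=2 at (2,1)
Step 3: ant0:(0,3)->S->(1,3) | ant1:(1,1)->S->(2,1)
  grid max=3 at (2,1)
Step 4: ant0:(1,3)->N->(0,3) | ant1:(2,1)->N->(1,1)
  grid max=2 at (2,1)
Final grid:
  0 0 0 1
  0 1 0 0
  0 2 0 0
  0 0 0 0
Max pheromone 2 at (2,1)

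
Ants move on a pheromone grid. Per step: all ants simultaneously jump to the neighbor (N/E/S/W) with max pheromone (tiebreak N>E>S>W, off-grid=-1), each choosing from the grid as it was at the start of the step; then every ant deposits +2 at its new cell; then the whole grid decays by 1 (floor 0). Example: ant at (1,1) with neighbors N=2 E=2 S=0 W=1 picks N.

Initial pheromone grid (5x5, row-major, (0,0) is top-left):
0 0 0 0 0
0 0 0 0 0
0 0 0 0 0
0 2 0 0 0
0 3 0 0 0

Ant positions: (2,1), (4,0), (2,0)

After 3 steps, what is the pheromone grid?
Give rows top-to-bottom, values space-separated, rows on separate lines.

After step 1: ants at (3,1),(4,1),(1,0)
  0 0 0 0 0
  1 0 0 0 0
  0 0 0 0 0
  0 3 0 0 0
  0 4 0 0 0
After step 2: ants at (4,1),(3,1),(0,0)
  1 0 0 0 0
  0 0 0 0 0
  0 0 0 0 0
  0 4 0 0 0
  0 5 0 0 0
After step 3: ants at (3,1),(4,1),(0,1)
  0 1 0 0 0
  0 0 0 0 0
  0 0 0 0 0
  0 5 0 0 0
  0 6 0 0 0

0 1 0 0 0
0 0 0 0 0
0 0 0 0 0
0 5 0 0 0
0 6 0 0 0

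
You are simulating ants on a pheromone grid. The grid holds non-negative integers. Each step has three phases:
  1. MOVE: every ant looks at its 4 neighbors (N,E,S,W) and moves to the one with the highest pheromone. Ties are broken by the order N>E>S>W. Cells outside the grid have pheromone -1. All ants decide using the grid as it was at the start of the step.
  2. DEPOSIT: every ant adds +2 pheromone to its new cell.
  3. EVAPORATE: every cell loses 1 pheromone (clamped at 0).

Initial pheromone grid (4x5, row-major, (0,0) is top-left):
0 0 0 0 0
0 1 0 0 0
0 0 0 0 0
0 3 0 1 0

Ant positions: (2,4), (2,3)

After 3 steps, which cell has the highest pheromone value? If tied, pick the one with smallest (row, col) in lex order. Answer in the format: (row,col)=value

Step 1: ant0:(2,4)->N->(1,4) | ant1:(2,3)->S->(3,3)
  grid max=2 at (3,1)
Step 2: ant0:(1,4)->N->(0,4) | ant1:(3,3)->N->(2,3)
  grid max=1 at (0,4)
Step 3: ant0:(0,4)->S->(1,4) | ant1:(2,3)->S->(3,3)
  grid max=2 at (3,3)
Final grid:
  0 0 0 0 0
  0 0 0 0 1
  0 0 0 0 0
  0 0 0 2 0
Max pheromone 2 at (3,3)

Answer: (3,3)=2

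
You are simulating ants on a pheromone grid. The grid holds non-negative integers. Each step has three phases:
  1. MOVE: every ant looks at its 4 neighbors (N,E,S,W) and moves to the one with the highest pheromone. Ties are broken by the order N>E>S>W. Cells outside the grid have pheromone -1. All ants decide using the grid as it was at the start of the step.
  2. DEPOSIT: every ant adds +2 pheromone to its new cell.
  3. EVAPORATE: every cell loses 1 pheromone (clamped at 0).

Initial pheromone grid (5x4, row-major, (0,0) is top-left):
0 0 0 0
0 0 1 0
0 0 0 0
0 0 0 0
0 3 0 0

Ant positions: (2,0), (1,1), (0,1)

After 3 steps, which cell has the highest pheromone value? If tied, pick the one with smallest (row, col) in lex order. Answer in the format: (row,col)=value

Answer: (1,2)=4

Derivation:
Step 1: ant0:(2,0)->N->(1,0) | ant1:(1,1)->E->(1,2) | ant2:(0,1)->E->(0,2)
  grid max=2 at (1,2)
Step 2: ant0:(1,0)->N->(0,0) | ant1:(1,2)->N->(0,2) | ant2:(0,2)->S->(1,2)
  grid max=3 at (1,2)
Step 3: ant0:(0,0)->E->(0,1) | ant1:(0,2)->S->(1,2) | ant2:(1,2)->N->(0,2)
  grid max=4 at (1,2)
Final grid:
  0 1 3 0
  0 0 4 0
  0 0 0 0
  0 0 0 0
  0 0 0 0
Max pheromone 4 at (1,2)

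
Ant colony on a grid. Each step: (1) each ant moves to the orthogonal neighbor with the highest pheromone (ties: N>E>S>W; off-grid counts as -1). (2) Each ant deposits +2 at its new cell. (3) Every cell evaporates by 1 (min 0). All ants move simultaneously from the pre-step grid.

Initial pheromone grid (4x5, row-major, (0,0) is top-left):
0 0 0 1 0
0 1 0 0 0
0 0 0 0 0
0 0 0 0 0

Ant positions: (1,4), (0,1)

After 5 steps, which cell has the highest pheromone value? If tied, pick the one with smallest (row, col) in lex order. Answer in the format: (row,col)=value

Answer: (1,1)=2

Derivation:
Step 1: ant0:(1,4)->N->(0,4) | ant1:(0,1)->S->(1,1)
  grid max=2 at (1,1)
Step 2: ant0:(0,4)->S->(1,4) | ant1:(1,1)->N->(0,1)
  grid max=1 at (0,1)
Step 3: ant0:(1,4)->N->(0,4) | ant1:(0,1)->S->(1,1)
  grid max=2 at (1,1)
Step 4: ant0:(0,4)->S->(1,4) | ant1:(1,1)->N->(0,1)
  grid max=1 at (0,1)
Step 5: ant0:(1,4)->N->(0,4) | ant1:(0,1)->S->(1,1)
  grid max=2 at (1,1)
Final grid:
  0 0 0 0 1
  0 2 0 0 0
  0 0 0 0 0
  0 0 0 0 0
Max pheromone 2 at (1,1)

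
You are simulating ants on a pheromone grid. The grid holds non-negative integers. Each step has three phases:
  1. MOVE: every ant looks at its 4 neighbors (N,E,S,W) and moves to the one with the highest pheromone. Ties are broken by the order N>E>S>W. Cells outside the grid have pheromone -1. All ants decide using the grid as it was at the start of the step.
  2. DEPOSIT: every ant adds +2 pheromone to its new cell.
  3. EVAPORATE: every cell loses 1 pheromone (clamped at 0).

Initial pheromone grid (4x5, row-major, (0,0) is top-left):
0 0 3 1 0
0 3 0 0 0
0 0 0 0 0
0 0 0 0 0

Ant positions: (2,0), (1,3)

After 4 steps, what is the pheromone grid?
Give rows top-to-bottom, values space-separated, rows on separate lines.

After step 1: ants at (1,0),(0,3)
  0 0 2 2 0
  1 2 0 0 0
  0 0 0 0 0
  0 0 0 0 0
After step 2: ants at (1,1),(0,2)
  0 0 3 1 0
  0 3 0 0 0
  0 0 0 0 0
  0 0 0 0 0
After step 3: ants at (0,1),(0,3)
  0 1 2 2 0
  0 2 0 0 0
  0 0 0 0 0
  0 0 0 0 0
After step 4: ants at (0,2),(0,2)
  0 0 5 1 0
  0 1 0 0 0
  0 0 0 0 0
  0 0 0 0 0

0 0 5 1 0
0 1 0 0 0
0 0 0 0 0
0 0 0 0 0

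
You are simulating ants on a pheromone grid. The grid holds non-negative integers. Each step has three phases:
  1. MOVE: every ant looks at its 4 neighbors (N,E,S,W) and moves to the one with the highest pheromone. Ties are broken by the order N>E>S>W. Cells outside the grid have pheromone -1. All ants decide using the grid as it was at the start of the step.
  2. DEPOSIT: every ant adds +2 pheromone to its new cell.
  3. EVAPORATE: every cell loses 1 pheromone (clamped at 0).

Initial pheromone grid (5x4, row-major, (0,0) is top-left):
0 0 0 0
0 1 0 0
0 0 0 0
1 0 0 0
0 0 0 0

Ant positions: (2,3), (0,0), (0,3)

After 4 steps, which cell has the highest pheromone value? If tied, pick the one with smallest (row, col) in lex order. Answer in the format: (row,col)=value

Answer: (0,3)=7

Derivation:
Step 1: ant0:(2,3)->N->(1,3) | ant1:(0,0)->E->(0,1) | ant2:(0,3)->S->(1,3)
  grid max=3 at (1,3)
Step 2: ant0:(1,3)->N->(0,3) | ant1:(0,1)->E->(0,2) | ant2:(1,3)->N->(0,3)
  grid max=3 at (0,3)
Step 3: ant0:(0,3)->S->(1,3) | ant1:(0,2)->E->(0,3) | ant2:(0,3)->S->(1,3)
  grid max=5 at (1,3)
Step 4: ant0:(1,3)->N->(0,3) | ant1:(0,3)->S->(1,3) | ant2:(1,3)->N->(0,3)
  grid max=7 at (0,3)
Final grid:
  0 0 0 7
  0 0 0 6
  0 0 0 0
  0 0 0 0
  0 0 0 0
Max pheromone 7 at (0,3)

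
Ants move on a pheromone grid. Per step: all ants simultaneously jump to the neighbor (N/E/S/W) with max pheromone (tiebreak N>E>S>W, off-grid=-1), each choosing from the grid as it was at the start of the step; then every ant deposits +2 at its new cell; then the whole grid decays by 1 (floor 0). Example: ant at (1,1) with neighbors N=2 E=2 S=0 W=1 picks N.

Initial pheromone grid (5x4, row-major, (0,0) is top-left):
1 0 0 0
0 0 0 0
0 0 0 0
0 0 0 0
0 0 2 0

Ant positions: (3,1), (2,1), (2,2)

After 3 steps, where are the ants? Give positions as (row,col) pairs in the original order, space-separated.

Step 1: ant0:(3,1)->N->(2,1) | ant1:(2,1)->N->(1,1) | ant2:(2,2)->N->(1,2)
  grid max=1 at (1,1)
Step 2: ant0:(2,1)->N->(1,1) | ant1:(1,1)->E->(1,2) | ant2:(1,2)->W->(1,1)
  grid max=4 at (1,1)
Step 3: ant0:(1,1)->E->(1,2) | ant1:(1,2)->W->(1,1) | ant2:(1,1)->E->(1,2)
  grid max=5 at (1,1)

(1,2) (1,1) (1,2)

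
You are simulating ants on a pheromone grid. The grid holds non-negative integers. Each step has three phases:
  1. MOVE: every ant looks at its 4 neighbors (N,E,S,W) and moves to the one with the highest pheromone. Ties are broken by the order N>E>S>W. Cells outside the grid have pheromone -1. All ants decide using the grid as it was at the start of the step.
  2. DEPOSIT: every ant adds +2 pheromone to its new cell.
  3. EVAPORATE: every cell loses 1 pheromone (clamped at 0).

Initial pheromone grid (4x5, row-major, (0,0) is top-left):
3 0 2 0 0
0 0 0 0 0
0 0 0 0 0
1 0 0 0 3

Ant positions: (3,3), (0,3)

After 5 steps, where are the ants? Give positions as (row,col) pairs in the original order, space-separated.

Step 1: ant0:(3,3)->E->(3,4) | ant1:(0,3)->W->(0,2)
  grid max=4 at (3,4)
Step 2: ant0:(3,4)->N->(2,4) | ant1:(0,2)->E->(0,3)
  grid max=3 at (3,4)
Step 3: ant0:(2,4)->S->(3,4) | ant1:(0,3)->W->(0,2)
  grid max=4 at (3,4)
Step 4: ant0:(3,4)->N->(2,4) | ant1:(0,2)->E->(0,3)
  grid max=3 at (3,4)
Step 5: ant0:(2,4)->S->(3,4) | ant1:(0,3)->W->(0,2)
  grid max=4 at (3,4)

(3,4) (0,2)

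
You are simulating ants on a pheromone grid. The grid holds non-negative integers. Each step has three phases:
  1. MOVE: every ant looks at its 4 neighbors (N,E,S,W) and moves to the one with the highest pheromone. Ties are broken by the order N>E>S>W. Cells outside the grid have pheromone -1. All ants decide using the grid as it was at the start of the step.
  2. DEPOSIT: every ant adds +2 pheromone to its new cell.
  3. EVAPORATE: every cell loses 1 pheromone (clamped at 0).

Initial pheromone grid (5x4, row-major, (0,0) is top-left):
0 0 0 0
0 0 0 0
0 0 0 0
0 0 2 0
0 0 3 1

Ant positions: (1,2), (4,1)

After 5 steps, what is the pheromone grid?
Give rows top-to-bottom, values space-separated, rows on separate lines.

After step 1: ants at (0,2),(4,2)
  0 0 1 0
  0 0 0 0
  0 0 0 0
  0 0 1 0
  0 0 4 0
After step 2: ants at (0,3),(3,2)
  0 0 0 1
  0 0 0 0
  0 0 0 0
  0 0 2 0
  0 0 3 0
After step 3: ants at (1,3),(4,2)
  0 0 0 0
  0 0 0 1
  0 0 0 0
  0 0 1 0
  0 0 4 0
After step 4: ants at (0,3),(3,2)
  0 0 0 1
  0 0 0 0
  0 0 0 0
  0 0 2 0
  0 0 3 0
After step 5: ants at (1,3),(4,2)
  0 0 0 0
  0 0 0 1
  0 0 0 0
  0 0 1 0
  0 0 4 0

0 0 0 0
0 0 0 1
0 0 0 0
0 0 1 0
0 0 4 0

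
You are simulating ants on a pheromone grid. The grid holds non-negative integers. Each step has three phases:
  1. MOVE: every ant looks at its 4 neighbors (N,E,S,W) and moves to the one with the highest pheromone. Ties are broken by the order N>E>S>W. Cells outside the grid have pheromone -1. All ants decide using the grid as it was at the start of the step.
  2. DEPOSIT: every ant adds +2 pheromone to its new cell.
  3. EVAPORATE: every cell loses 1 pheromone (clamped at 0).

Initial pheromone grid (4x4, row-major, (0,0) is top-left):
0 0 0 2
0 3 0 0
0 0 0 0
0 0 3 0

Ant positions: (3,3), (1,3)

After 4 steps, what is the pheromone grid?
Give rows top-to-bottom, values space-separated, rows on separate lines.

After step 1: ants at (3,2),(0,3)
  0 0 0 3
  0 2 0 0
  0 0 0 0
  0 0 4 0
After step 2: ants at (2,2),(1,3)
  0 0 0 2
  0 1 0 1
  0 0 1 0
  0 0 3 0
After step 3: ants at (3,2),(0,3)
  0 0 0 3
  0 0 0 0
  0 0 0 0
  0 0 4 0
After step 4: ants at (2,2),(1,3)
  0 0 0 2
  0 0 0 1
  0 0 1 0
  0 0 3 0

0 0 0 2
0 0 0 1
0 0 1 0
0 0 3 0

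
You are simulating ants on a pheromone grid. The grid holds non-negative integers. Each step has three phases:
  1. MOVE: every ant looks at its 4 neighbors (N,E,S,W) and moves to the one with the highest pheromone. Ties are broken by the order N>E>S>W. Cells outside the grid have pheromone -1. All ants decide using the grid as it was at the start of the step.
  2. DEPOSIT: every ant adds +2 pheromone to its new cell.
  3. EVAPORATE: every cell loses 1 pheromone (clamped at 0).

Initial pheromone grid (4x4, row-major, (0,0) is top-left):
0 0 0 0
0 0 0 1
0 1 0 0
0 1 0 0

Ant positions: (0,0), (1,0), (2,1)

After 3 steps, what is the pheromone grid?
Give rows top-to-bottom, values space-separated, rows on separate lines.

After step 1: ants at (0,1),(0,0),(3,1)
  1 1 0 0
  0 0 0 0
  0 0 0 0
  0 2 0 0
After step 2: ants at (0,0),(0,1),(2,1)
  2 2 0 0
  0 0 0 0
  0 1 0 0
  0 1 0 0
After step 3: ants at (0,1),(0,0),(3,1)
  3 3 0 0
  0 0 0 0
  0 0 0 0
  0 2 0 0

3 3 0 0
0 0 0 0
0 0 0 0
0 2 0 0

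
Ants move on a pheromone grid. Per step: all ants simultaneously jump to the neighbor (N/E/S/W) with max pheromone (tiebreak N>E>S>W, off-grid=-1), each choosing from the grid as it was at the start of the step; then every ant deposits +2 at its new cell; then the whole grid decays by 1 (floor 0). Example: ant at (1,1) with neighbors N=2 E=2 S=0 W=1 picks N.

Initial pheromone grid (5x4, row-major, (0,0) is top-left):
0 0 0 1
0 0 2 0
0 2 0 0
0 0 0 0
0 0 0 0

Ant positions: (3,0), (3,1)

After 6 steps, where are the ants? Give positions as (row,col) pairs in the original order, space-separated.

Step 1: ant0:(3,0)->N->(2,0) | ant1:(3,1)->N->(2,1)
  grid max=3 at (2,1)
Step 2: ant0:(2,0)->E->(2,1) | ant1:(2,1)->W->(2,0)
  grid max=4 at (2,1)
Step 3: ant0:(2,1)->W->(2,0) | ant1:(2,0)->E->(2,1)
  grid max=5 at (2,1)
Step 4: ant0:(2,0)->E->(2,1) | ant1:(2,1)->W->(2,0)
  grid max=6 at (2,1)
Step 5: ant0:(2,1)->W->(2,0) | ant1:(2,0)->E->(2,1)
  grid max=7 at (2,1)
Step 6: ant0:(2,0)->E->(2,1) | ant1:(2,1)->W->(2,0)
  grid max=8 at (2,1)

(2,1) (2,0)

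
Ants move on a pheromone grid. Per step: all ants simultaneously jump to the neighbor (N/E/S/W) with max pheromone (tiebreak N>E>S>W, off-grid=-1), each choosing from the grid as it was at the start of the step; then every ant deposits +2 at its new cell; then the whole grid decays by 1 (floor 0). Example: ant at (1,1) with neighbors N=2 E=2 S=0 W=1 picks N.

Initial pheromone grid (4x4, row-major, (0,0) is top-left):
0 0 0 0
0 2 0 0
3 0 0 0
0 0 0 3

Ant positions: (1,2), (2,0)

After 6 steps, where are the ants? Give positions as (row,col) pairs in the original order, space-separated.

Step 1: ant0:(1,2)->W->(1,1) | ant1:(2,0)->N->(1,0)
  grid max=3 at (1,1)
Step 2: ant0:(1,1)->W->(1,0) | ant1:(1,0)->E->(1,1)
  grid max=4 at (1,1)
Step 3: ant0:(1,0)->E->(1,1) | ant1:(1,1)->W->(1,0)
  grid max=5 at (1,1)
Step 4: ant0:(1,1)->W->(1,0) | ant1:(1,0)->E->(1,1)
  grid max=6 at (1,1)
Step 5: ant0:(1,0)->E->(1,1) | ant1:(1,1)->W->(1,0)
  grid max=7 at (1,1)
Step 6: ant0:(1,1)->W->(1,0) | ant1:(1,0)->E->(1,1)
  grid max=8 at (1,1)

(1,0) (1,1)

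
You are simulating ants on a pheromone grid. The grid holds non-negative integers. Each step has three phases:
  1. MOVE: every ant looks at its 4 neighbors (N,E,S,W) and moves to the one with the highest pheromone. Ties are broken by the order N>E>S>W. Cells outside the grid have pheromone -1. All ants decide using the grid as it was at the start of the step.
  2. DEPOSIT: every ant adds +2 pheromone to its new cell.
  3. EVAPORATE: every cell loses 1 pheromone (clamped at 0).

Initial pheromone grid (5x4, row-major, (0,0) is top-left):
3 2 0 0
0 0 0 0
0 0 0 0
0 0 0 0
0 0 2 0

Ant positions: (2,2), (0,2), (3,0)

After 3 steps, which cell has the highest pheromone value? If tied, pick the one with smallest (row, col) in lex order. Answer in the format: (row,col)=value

Answer: (0,1)=5

Derivation:
Step 1: ant0:(2,2)->N->(1,2) | ant1:(0,2)->W->(0,1) | ant2:(3,0)->N->(2,0)
  grid max=3 at (0,1)
Step 2: ant0:(1,2)->N->(0,2) | ant1:(0,1)->W->(0,0) | ant2:(2,0)->N->(1,0)
  grid max=3 at (0,0)
Step 3: ant0:(0,2)->W->(0,1) | ant1:(0,0)->E->(0,1) | ant2:(1,0)->N->(0,0)
  grid max=5 at (0,1)
Final grid:
  4 5 0 0
  0 0 0 0
  0 0 0 0
  0 0 0 0
  0 0 0 0
Max pheromone 5 at (0,1)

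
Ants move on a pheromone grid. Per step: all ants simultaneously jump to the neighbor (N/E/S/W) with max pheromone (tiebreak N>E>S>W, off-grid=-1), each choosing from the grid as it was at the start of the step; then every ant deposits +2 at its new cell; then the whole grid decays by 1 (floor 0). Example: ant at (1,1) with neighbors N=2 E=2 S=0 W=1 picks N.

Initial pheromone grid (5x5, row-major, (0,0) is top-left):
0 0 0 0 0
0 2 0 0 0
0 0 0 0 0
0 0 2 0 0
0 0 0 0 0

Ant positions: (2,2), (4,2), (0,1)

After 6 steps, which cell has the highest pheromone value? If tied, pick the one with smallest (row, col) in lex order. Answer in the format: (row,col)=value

Answer: (3,2)=8

Derivation:
Step 1: ant0:(2,2)->S->(3,2) | ant1:(4,2)->N->(3,2) | ant2:(0,1)->S->(1,1)
  grid max=5 at (3,2)
Step 2: ant0:(3,2)->N->(2,2) | ant1:(3,2)->N->(2,2) | ant2:(1,1)->N->(0,1)
  grid max=4 at (3,2)
Step 3: ant0:(2,2)->S->(3,2) | ant1:(2,2)->S->(3,2) | ant2:(0,1)->S->(1,1)
  grid max=7 at (3,2)
Step 4: ant0:(3,2)->N->(2,2) | ant1:(3,2)->N->(2,2) | ant2:(1,1)->N->(0,1)
  grid max=6 at (3,2)
Step 5: ant0:(2,2)->S->(3,2) | ant1:(2,2)->S->(3,2) | ant2:(0,1)->S->(1,1)
  grid max=9 at (3,2)
Step 6: ant0:(3,2)->N->(2,2) | ant1:(3,2)->N->(2,2) | ant2:(1,1)->N->(0,1)
  grid max=8 at (3,2)
Final grid:
  0 1 0 0 0
  0 2 0 0 0
  0 0 7 0 0
  0 0 8 0 0
  0 0 0 0 0
Max pheromone 8 at (3,2)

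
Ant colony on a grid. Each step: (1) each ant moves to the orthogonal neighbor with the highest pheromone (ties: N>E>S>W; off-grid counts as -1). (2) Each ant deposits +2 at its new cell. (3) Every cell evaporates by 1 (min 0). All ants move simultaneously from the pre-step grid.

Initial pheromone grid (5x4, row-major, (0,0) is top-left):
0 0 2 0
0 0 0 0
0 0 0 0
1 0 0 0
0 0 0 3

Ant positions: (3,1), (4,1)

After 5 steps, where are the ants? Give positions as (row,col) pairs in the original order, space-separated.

Step 1: ant0:(3,1)->W->(3,0) | ant1:(4,1)->N->(3,1)
  grid max=2 at (3,0)
Step 2: ant0:(3,0)->E->(3,1) | ant1:(3,1)->W->(3,0)
  grid max=3 at (3,0)
Step 3: ant0:(3,1)->W->(3,0) | ant1:(3,0)->E->(3,1)
  grid max=4 at (3,0)
Step 4: ant0:(3,0)->E->(3,1) | ant1:(3,1)->W->(3,0)
  grid max=5 at (3,0)
Step 5: ant0:(3,1)->W->(3,0) | ant1:(3,0)->E->(3,1)
  grid max=6 at (3,0)

(3,0) (3,1)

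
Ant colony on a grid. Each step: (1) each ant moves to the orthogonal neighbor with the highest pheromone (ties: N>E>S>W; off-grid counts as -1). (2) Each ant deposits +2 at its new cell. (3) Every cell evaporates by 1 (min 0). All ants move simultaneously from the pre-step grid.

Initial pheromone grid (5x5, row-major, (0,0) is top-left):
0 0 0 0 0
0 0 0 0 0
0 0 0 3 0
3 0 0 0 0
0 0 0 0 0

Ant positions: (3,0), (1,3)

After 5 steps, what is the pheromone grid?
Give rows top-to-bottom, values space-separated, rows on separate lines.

After step 1: ants at (2,0),(2,3)
  0 0 0 0 0
  0 0 0 0 0
  1 0 0 4 0
  2 0 0 0 0
  0 0 0 0 0
After step 2: ants at (3,0),(1,3)
  0 0 0 0 0
  0 0 0 1 0
  0 0 0 3 0
  3 0 0 0 0
  0 0 0 0 0
After step 3: ants at (2,0),(2,3)
  0 0 0 0 0
  0 0 0 0 0
  1 0 0 4 0
  2 0 0 0 0
  0 0 0 0 0
After step 4: ants at (3,0),(1,3)
  0 0 0 0 0
  0 0 0 1 0
  0 0 0 3 0
  3 0 0 0 0
  0 0 0 0 0
After step 5: ants at (2,0),(2,3)
  0 0 0 0 0
  0 0 0 0 0
  1 0 0 4 0
  2 0 0 0 0
  0 0 0 0 0

0 0 0 0 0
0 0 0 0 0
1 0 0 4 0
2 0 0 0 0
0 0 0 0 0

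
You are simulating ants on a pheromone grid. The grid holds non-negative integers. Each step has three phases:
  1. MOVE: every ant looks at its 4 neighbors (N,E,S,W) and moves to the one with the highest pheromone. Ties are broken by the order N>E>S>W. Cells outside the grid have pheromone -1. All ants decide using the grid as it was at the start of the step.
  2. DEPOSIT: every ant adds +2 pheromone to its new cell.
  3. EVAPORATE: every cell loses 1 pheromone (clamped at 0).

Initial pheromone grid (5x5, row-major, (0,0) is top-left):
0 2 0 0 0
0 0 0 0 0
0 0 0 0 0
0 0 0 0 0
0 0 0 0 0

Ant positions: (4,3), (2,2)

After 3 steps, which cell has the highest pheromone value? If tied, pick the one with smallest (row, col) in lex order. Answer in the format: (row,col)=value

Answer: (0,3)=1

Derivation:
Step 1: ant0:(4,3)->N->(3,3) | ant1:(2,2)->N->(1,2)
  grid max=1 at (0,1)
Step 2: ant0:(3,3)->N->(2,3) | ant1:(1,2)->N->(0,2)
  grid max=1 at (0,2)
Step 3: ant0:(2,3)->N->(1,3) | ant1:(0,2)->E->(0,3)
  grid max=1 at (0,3)
Final grid:
  0 0 0 1 0
  0 0 0 1 0
  0 0 0 0 0
  0 0 0 0 0
  0 0 0 0 0
Max pheromone 1 at (0,3)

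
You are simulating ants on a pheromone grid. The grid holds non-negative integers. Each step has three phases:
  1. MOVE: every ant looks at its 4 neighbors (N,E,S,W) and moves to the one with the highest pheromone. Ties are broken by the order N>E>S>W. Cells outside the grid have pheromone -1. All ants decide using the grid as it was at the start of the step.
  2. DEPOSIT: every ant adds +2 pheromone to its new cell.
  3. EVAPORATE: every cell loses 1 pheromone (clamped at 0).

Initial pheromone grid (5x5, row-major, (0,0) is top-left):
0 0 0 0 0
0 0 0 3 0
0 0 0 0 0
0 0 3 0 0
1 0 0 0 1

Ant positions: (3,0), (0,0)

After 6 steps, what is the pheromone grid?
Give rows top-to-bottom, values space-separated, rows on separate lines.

After step 1: ants at (4,0),(0,1)
  0 1 0 0 0
  0 0 0 2 0
  0 0 0 0 0
  0 0 2 0 0
  2 0 0 0 0
After step 2: ants at (3,0),(0,2)
  0 0 1 0 0
  0 0 0 1 0
  0 0 0 0 0
  1 0 1 0 0
  1 0 0 0 0
After step 3: ants at (4,0),(0,3)
  0 0 0 1 0
  0 0 0 0 0
  0 0 0 0 0
  0 0 0 0 0
  2 0 0 0 0
After step 4: ants at (3,0),(0,4)
  0 0 0 0 1
  0 0 0 0 0
  0 0 0 0 0
  1 0 0 0 0
  1 0 0 0 0
After step 5: ants at (4,0),(1,4)
  0 0 0 0 0
  0 0 0 0 1
  0 0 0 0 0
  0 0 0 0 0
  2 0 0 0 0
After step 6: ants at (3,0),(0,4)
  0 0 0 0 1
  0 0 0 0 0
  0 0 0 0 0
  1 0 0 0 0
  1 0 0 0 0

0 0 0 0 1
0 0 0 0 0
0 0 0 0 0
1 0 0 0 0
1 0 0 0 0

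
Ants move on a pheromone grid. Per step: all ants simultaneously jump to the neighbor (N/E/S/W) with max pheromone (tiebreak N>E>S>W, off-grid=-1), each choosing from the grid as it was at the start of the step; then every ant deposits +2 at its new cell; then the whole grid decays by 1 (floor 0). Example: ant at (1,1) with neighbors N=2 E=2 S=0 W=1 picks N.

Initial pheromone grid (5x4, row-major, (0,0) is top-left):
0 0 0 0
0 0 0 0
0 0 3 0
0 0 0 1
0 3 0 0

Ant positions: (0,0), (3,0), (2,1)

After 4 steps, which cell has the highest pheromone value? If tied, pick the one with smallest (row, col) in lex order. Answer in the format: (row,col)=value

Step 1: ant0:(0,0)->E->(0,1) | ant1:(3,0)->N->(2,0) | ant2:(2,1)->E->(2,2)
  grid max=4 at (2,2)
Step 2: ant0:(0,1)->E->(0,2) | ant1:(2,0)->N->(1,0) | ant2:(2,2)->N->(1,2)
  grid max=3 at (2,2)
Step 3: ant0:(0,2)->S->(1,2) | ant1:(1,0)->N->(0,0) | ant2:(1,2)->S->(2,2)
  grid max=4 at (2,2)
Step 4: ant0:(1,2)->S->(2,2) | ant1:(0,0)->E->(0,1) | ant2:(2,2)->N->(1,2)
  grid max=5 at (2,2)
Final grid:
  0 1 0 0
  0 0 3 0
  0 0 5 0
  0 0 0 0
  0 0 0 0
Max pheromone 5 at (2,2)

Answer: (2,2)=5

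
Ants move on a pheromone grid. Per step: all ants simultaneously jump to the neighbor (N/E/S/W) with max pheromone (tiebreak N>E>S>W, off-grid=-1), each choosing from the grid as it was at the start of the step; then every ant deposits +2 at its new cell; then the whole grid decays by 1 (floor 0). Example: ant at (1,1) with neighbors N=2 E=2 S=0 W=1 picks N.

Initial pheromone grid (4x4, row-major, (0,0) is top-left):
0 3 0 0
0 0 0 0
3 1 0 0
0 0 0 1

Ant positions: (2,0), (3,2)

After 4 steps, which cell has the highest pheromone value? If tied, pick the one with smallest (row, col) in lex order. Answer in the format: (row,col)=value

Step 1: ant0:(2,0)->E->(2,1) | ant1:(3,2)->E->(3,3)
  grid max=2 at (0,1)
Step 2: ant0:(2,1)->W->(2,0) | ant1:(3,3)->N->(2,3)
  grid max=3 at (2,0)
Step 3: ant0:(2,0)->E->(2,1) | ant1:(2,3)->S->(3,3)
  grid max=2 at (2,0)
Step 4: ant0:(2,1)->W->(2,0) | ant1:(3,3)->N->(2,3)
  grid max=3 at (2,0)
Final grid:
  0 0 0 0
  0 0 0 0
  3 1 0 1
  0 0 0 1
Max pheromone 3 at (2,0)

Answer: (2,0)=3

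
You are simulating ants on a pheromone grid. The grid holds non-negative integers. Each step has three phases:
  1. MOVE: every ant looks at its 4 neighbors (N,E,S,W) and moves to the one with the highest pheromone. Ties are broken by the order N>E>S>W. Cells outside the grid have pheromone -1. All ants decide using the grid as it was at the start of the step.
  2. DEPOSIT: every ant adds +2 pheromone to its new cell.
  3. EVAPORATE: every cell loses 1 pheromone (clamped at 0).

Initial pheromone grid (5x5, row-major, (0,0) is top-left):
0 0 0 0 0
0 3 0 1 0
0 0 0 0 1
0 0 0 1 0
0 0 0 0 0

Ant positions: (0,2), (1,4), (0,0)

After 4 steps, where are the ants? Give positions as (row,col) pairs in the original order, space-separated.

Step 1: ant0:(0,2)->E->(0,3) | ant1:(1,4)->S->(2,4) | ant2:(0,0)->E->(0,1)
  grid max=2 at (1,1)
Step 2: ant0:(0,3)->E->(0,4) | ant1:(2,4)->N->(1,4) | ant2:(0,1)->S->(1,1)
  grid max=3 at (1,1)
Step 3: ant0:(0,4)->S->(1,4) | ant1:(1,4)->N->(0,4) | ant2:(1,1)->N->(0,1)
  grid max=2 at (0,4)
Step 4: ant0:(1,4)->N->(0,4) | ant1:(0,4)->S->(1,4) | ant2:(0,1)->S->(1,1)
  grid max=3 at (0,4)

(0,4) (1,4) (1,1)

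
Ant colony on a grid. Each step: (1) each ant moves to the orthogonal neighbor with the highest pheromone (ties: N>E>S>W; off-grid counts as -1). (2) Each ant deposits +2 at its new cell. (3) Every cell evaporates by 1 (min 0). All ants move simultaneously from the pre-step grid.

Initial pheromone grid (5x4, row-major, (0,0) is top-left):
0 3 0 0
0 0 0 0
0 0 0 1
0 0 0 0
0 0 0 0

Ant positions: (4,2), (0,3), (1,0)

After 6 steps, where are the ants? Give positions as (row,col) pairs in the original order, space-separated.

Step 1: ant0:(4,2)->N->(3,2) | ant1:(0,3)->S->(1,3) | ant2:(1,0)->N->(0,0)
  grid max=2 at (0,1)
Step 2: ant0:(3,2)->N->(2,2) | ant1:(1,3)->N->(0,3) | ant2:(0,0)->E->(0,1)
  grid max=3 at (0,1)
Step 3: ant0:(2,2)->N->(1,2) | ant1:(0,3)->S->(1,3) | ant2:(0,1)->E->(0,2)
  grid max=2 at (0,1)
Step 4: ant0:(1,2)->N->(0,2) | ant1:(1,3)->W->(1,2) | ant2:(0,2)->W->(0,1)
  grid max=3 at (0,1)
Step 5: ant0:(0,2)->W->(0,1) | ant1:(1,2)->N->(0,2) | ant2:(0,1)->E->(0,2)
  grid max=5 at (0,2)
Step 6: ant0:(0,1)->E->(0,2) | ant1:(0,2)->W->(0,1) | ant2:(0,2)->W->(0,1)
  grid max=7 at (0,1)

(0,2) (0,1) (0,1)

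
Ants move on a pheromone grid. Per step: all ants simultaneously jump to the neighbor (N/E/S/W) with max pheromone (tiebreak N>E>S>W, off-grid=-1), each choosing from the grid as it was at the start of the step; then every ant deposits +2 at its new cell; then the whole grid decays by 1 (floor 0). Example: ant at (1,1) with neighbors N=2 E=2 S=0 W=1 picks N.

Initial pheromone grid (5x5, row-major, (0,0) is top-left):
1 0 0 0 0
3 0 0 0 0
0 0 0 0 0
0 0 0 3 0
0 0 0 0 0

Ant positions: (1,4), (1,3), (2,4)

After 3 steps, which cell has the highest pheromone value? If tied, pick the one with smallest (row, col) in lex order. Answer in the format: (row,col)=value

Step 1: ant0:(1,4)->N->(0,4) | ant1:(1,3)->N->(0,3) | ant2:(2,4)->N->(1,4)
  grid max=2 at (1,0)
Step 2: ant0:(0,4)->S->(1,4) | ant1:(0,3)->E->(0,4) | ant2:(1,4)->N->(0,4)
  grid max=4 at (0,4)
Step 3: ant0:(1,4)->N->(0,4) | ant1:(0,4)->S->(1,4) | ant2:(0,4)->S->(1,4)
  grid max=5 at (0,4)
Final grid:
  0 0 0 0 5
  0 0 0 0 5
  0 0 0 0 0
  0 0 0 0 0
  0 0 0 0 0
Max pheromone 5 at (0,4)

Answer: (0,4)=5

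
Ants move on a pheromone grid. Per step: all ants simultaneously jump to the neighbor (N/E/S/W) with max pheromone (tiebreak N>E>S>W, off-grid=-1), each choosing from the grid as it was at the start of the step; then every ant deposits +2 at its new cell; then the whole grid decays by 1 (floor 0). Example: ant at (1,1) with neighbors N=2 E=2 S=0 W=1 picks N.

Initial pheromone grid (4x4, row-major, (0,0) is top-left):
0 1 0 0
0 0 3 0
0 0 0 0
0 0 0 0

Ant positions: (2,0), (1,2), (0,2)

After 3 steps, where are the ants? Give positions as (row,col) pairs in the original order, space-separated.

Step 1: ant0:(2,0)->N->(1,0) | ant1:(1,2)->N->(0,2) | ant2:(0,2)->S->(1,2)
  grid max=4 at (1,2)
Step 2: ant0:(1,0)->N->(0,0) | ant1:(0,2)->S->(1,2) | ant2:(1,2)->N->(0,2)
  grid max=5 at (1,2)
Step 3: ant0:(0,0)->E->(0,1) | ant1:(1,2)->N->(0,2) | ant2:(0,2)->S->(1,2)
  grid max=6 at (1,2)

(0,1) (0,2) (1,2)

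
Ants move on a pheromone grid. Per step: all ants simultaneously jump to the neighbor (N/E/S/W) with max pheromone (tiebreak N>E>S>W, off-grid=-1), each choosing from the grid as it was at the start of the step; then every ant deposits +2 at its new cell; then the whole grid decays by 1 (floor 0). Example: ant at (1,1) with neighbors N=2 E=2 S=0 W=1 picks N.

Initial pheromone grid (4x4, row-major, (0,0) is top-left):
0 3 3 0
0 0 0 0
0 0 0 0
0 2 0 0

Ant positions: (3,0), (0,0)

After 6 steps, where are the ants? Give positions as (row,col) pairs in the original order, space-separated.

Step 1: ant0:(3,0)->E->(3,1) | ant1:(0,0)->E->(0,1)
  grid max=4 at (0,1)
Step 2: ant0:(3,1)->N->(2,1) | ant1:(0,1)->E->(0,2)
  grid max=3 at (0,1)
Step 3: ant0:(2,1)->S->(3,1) | ant1:(0,2)->W->(0,1)
  grid max=4 at (0,1)
Step 4: ant0:(3,1)->N->(2,1) | ant1:(0,1)->E->(0,2)
  grid max=3 at (0,1)
Step 5: ant0:(2,1)->S->(3,1) | ant1:(0,2)->W->(0,1)
  grid max=4 at (0,1)
Step 6: ant0:(3,1)->N->(2,1) | ant1:(0,1)->E->(0,2)
  grid max=3 at (0,1)

(2,1) (0,2)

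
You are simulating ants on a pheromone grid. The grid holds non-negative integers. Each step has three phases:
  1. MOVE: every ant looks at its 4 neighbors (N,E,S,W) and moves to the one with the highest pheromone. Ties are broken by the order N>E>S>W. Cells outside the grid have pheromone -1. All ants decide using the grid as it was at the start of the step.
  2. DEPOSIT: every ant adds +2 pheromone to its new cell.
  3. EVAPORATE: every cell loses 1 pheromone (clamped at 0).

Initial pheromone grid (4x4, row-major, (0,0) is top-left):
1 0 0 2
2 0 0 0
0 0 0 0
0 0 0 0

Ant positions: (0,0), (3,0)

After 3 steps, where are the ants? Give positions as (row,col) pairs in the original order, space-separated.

Step 1: ant0:(0,0)->S->(1,0) | ant1:(3,0)->N->(2,0)
  grid max=3 at (1,0)
Step 2: ant0:(1,0)->S->(2,0) | ant1:(2,0)->N->(1,0)
  grid max=4 at (1,0)
Step 3: ant0:(2,0)->N->(1,0) | ant1:(1,0)->S->(2,0)
  grid max=5 at (1,0)

(1,0) (2,0)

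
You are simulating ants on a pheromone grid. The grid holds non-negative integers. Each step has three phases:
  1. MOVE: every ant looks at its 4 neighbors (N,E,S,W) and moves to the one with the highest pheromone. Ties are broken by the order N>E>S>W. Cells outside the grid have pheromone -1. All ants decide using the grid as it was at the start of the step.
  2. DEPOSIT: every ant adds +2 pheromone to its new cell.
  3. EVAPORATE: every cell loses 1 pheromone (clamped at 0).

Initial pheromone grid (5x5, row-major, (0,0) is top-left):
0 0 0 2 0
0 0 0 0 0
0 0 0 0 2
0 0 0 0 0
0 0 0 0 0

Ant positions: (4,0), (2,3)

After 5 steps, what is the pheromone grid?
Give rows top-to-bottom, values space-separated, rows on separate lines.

After step 1: ants at (3,0),(2,4)
  0 0 0 1 0
  0 0 0 0 0
  0 0 0 0 3
  1 0 0 0 0
  0 0 0 0 0
After step 2: ants at (2,0),(1,4)
  0 0 0 0 0
  0 0 0 0 1
  1 0 0 0 2
  0 0 0 0 0
  0 0 0 0 0
After step 3: ants at (1,0),(2,4)
  0 0 0 0 0
  1 0 0 0 0
  0 0 0 0 3
  0 0 0 0 0
  0 0 0 0 0
After step 4: ants at (0,0),(1,4)
  1 0 0 0 0
  0 0 0 0 1
  0 0 0 0 2
  0 0 0 0 0
  0 0 0 0 0
After step 5: ants at (0,1),(2,4)
  0 1 0 0 0
  0 0 0 0 0
  0 0 0 0 3
  0 0 0 0 0
  0 0 0 0 0

0 1 0 0 0
0 0 0 0 0
0 0 0 0 3
0 0 0 0 0
0 0 0 0 0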